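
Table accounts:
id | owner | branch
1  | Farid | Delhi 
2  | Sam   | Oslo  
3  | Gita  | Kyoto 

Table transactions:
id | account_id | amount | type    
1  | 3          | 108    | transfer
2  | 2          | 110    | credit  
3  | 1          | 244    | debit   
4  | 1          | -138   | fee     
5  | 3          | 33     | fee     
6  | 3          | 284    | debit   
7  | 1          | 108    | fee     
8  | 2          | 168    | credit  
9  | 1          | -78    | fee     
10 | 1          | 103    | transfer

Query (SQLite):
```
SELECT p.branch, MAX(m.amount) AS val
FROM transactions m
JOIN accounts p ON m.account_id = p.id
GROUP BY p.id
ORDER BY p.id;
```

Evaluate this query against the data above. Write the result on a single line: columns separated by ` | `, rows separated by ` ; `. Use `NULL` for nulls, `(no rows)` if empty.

Delhi | 244 ; Oslo | 168 ; Kyoto | 284

Join each transactions row to its accounts via account_id.
Group joined rows by accounts.id; compute MAX(m.amount) per group.
  1: ids {3, 4, 7, 9, 10} → MAX(m.amount)=244
  2: ids {2, 8} → MAX(m.amount)=168
  3: ids {1, 5, 6} → MAX(m.amount)=284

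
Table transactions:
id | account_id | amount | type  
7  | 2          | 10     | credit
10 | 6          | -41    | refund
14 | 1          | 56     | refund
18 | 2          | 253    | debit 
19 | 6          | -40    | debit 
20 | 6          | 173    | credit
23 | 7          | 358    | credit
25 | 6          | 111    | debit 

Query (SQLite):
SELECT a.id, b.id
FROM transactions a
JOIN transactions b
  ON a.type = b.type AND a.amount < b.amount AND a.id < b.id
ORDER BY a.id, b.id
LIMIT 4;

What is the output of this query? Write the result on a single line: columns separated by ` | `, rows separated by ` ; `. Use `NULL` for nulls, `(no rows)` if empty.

Pairs (a,b) with same type, a.amount < b.amount, a.id < b.id.
type groups: credit:{7,20,23} debit:{18,19,25} refund:{10,14}
Ordered by (a.id, b.id); first 4.

7 | 20 ; 7 | 23 ; 10 | 14 ; 19 | 25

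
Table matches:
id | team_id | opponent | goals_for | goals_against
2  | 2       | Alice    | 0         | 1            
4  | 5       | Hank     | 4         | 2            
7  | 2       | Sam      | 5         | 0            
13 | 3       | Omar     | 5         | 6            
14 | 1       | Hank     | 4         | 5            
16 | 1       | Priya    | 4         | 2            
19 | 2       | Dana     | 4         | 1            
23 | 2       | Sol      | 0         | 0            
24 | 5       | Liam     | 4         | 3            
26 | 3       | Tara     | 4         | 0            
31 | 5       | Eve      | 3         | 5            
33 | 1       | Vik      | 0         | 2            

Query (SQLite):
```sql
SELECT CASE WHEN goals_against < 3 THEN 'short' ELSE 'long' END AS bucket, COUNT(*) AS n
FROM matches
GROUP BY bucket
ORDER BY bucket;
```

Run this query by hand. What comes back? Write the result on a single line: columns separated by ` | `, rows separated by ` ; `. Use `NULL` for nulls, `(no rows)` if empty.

long | 4 ; short | 8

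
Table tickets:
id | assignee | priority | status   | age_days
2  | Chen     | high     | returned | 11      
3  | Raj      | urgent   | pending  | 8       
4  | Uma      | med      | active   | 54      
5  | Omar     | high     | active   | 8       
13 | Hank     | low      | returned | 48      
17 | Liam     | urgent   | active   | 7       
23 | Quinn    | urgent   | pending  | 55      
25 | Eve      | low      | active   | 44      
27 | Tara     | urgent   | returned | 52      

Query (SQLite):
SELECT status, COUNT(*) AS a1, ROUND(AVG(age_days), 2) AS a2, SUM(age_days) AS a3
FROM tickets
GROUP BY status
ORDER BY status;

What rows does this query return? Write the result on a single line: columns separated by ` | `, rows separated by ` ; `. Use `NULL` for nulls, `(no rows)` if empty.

Group tickets by status.
Per group compute: COUNT(*), ROUND(AVG(age_days), 2), SUM(age_days).
  active: ids {4, 5, 17, 25} → COUNT(*)=4, ROUND(AVG(age_days), 2)=28.25, SUM(age_days)=113
  pending: ids {3, 23} → COUNT(*)=2, ROUND(AVG(age_days), 2)=31.5, SUM(age_days)=63
  returned: ids {2, 13, 27} → COUNT(*)=3, ROUND(AVG(age_days), 2)=37, SUM(age_days)=111

active | 4 | 28.25 | 113 ; pending | 2 | 31.5 | 63 ; returned | 3 | 37 | 111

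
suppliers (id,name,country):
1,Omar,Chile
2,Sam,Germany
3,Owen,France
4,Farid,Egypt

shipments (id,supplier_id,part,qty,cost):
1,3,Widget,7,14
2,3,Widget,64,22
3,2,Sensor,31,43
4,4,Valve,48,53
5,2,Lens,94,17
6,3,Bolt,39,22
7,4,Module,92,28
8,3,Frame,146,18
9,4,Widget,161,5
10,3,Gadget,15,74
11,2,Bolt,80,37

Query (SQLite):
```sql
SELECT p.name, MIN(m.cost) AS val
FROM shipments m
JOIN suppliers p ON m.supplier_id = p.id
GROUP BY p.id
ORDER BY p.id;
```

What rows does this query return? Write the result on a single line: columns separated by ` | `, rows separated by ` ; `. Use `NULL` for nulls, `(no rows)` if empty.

Sam | 17 ; Owen | 14 ; Farid | 5

Join each shipments row to its suppliers via supplier_id.
Group joined rows by suppliers.id; compute MIN(m.cost) per group.
  2: ids {3, 5, 11} → MIN(m.cost)=17
  3: ids {1, 2, 6, 8, 10} → MIN(m.cost)=14
  4: ids {4, 7, 9} → MIN(m.cost)=5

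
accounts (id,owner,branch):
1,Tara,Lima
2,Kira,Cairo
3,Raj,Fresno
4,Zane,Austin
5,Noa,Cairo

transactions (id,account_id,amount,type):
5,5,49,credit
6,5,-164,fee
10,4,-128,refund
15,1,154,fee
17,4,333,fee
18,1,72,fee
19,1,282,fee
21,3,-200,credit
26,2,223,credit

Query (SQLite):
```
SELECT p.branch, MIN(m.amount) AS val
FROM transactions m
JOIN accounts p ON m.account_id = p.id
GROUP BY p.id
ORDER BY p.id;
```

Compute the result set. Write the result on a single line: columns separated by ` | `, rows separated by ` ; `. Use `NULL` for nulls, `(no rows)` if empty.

Lima | 72 ; Cairo | 223 ; Fresno | -200 ; Austin | -128 ; Cairo | -164

Join each transactions row to its accounts via account_id.
Group joined rows by accounts.id; compute MIN(m.amount) per group.
  1: ids {15, 18, 19} → MIN(m.amount)=72
  2: ids {26} → MIN(m.amount)=223
  3: ids {21} → MIN(m.amount)=-200
  4: ids {10, 17} → MIN(m.amount)=-128
  5: ids {5, 6} → MIN(m.amount)=-164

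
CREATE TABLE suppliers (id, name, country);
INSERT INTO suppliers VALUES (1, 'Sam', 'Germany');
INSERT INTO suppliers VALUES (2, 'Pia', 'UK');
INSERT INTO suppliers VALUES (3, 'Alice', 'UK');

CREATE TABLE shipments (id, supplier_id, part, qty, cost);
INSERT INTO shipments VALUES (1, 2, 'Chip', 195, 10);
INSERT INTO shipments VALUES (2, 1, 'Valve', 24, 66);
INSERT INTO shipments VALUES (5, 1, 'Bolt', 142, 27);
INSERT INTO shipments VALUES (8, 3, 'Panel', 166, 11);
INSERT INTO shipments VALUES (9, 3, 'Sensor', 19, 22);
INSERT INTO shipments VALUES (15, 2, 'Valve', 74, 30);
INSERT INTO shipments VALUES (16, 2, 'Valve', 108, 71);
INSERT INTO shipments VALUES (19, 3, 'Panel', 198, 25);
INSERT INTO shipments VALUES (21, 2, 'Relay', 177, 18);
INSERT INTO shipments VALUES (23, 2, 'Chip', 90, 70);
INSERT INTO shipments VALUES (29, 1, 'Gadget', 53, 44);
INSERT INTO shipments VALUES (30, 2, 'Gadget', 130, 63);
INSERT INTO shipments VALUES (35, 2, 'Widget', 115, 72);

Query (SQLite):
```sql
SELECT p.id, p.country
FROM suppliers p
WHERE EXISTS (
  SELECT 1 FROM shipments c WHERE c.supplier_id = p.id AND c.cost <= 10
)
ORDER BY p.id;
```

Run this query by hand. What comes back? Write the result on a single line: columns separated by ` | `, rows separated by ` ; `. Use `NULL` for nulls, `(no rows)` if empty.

For each suppliers row, check whether any shipments with matching supplier_id has cost <= 10.
Keep rows where that is true.

2 | UK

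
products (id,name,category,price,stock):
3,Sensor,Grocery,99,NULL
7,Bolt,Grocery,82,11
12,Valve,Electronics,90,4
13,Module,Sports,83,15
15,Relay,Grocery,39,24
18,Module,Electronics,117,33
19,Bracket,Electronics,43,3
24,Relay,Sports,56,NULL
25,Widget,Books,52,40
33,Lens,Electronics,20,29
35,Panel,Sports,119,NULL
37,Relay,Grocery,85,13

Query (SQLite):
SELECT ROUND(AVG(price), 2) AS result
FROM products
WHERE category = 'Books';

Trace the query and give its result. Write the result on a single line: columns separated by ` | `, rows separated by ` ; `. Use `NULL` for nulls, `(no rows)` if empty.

Rows where category='Books' → price values: [52].
AVG = 52 / 1 (rounded to 2 dp).

52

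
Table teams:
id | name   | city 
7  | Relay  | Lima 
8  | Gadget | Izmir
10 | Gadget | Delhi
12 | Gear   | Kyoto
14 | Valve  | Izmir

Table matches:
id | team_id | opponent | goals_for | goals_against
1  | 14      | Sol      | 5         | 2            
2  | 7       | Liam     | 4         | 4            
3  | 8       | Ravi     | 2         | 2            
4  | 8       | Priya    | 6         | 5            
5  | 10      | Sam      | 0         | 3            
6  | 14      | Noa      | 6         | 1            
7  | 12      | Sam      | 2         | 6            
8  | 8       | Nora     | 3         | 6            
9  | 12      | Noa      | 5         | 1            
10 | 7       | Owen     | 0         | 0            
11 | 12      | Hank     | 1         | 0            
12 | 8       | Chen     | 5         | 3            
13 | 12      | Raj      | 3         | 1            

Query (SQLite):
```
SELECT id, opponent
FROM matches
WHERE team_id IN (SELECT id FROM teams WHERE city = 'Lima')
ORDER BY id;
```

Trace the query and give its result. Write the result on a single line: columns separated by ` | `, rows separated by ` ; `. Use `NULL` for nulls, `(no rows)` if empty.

Inner query: teams.id where city = 'Lima'.
Outer: keep matches rows whose team_id is in that set.
Inner query → {7}

2 | Liam ; 10 | Owen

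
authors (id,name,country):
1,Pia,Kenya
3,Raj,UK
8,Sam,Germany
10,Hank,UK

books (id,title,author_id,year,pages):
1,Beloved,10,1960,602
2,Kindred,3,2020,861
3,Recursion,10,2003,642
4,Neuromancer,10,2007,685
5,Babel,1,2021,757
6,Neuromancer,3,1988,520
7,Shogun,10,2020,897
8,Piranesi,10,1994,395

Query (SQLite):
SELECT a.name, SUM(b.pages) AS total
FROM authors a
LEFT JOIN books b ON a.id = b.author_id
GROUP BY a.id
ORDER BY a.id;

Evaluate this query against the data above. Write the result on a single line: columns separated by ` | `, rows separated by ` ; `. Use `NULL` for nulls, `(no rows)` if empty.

LEFT JOIN keeps every authors row; unmatched ones get NULL for books columns.
Group by authors.id and compute SUM(b.pages). SUM over an all-NULL group is NULL.
  1: ids {5} → SUM(b.pages)=757
  3: ids {2, 6} → SUM(b.pages)=1381
  8: ids {—} → SUM(b.pages)=NULL
  10: ids {1, 3, 4, 7, 8} → SUM(b.pages)=3221

Pia | 757 ; Raj | 1381 ; Sam | NULL ; Hank | 3221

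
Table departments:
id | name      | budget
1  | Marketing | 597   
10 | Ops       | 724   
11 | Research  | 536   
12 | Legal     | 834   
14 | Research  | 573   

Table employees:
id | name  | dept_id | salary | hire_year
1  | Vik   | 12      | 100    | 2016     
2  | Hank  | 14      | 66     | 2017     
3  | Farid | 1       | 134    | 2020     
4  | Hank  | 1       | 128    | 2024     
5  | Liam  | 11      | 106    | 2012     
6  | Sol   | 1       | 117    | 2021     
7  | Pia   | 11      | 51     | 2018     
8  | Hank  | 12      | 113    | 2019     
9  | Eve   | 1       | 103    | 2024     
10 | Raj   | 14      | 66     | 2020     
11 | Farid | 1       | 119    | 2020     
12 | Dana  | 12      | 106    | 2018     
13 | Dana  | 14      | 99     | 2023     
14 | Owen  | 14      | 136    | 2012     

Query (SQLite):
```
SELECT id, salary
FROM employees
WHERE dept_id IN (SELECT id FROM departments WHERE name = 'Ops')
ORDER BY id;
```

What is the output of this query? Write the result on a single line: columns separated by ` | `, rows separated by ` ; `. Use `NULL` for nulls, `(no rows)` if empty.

(no rows)

Inner query: departments.id where name = 'Ops'.
Outer: keep employees rows whose dept_id is in that set.
Inner query → {10}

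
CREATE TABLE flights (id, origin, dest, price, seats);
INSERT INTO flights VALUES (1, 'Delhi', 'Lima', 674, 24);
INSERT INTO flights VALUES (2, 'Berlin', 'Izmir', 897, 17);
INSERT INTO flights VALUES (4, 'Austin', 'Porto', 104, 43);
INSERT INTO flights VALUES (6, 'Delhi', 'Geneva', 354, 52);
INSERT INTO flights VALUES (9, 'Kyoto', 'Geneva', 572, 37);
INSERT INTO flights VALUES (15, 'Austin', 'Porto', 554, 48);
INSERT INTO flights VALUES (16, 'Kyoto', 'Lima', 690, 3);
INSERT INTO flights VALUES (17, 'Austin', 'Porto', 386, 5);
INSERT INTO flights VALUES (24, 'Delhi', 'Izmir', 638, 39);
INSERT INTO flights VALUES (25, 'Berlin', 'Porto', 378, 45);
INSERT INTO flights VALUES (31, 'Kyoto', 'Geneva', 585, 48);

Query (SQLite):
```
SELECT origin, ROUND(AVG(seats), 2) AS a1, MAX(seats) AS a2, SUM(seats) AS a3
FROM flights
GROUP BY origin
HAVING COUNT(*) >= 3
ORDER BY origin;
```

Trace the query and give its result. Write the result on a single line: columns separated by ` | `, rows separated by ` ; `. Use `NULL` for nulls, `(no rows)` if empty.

Group flights by origin.
Per group compute: ROUND(AVG(seats), 2), MAX(seats), SUM(seats).
HAVING: drop groups with fewer than 3 rows.
  Austin: ids {4, 15, 17} → ROUND(AVG(seats), 2)=32, MAX(seats)=48, SUM(seats)=96
  Berlin: ids {2, 25} → ROUND(AVG(seats), 2)=31, MAX(seats)=45, SUM(seats)=62
  Delhi: ids {1, 6, 24} → ROUND(AVG(seats), 2)=38.33, MAX(seats)=52, SUM(seats)=115
  Kyoto: ids {9, 16, 31} → ROUND(AVG(seats), 2)=29.33, MAX(seats)=48, SUM(seats)=88

Austin | 32 | 48 | 96 ; Delhi | 38.33 | 52 | 115 ; Kyoto | 29.33 | 48 | 88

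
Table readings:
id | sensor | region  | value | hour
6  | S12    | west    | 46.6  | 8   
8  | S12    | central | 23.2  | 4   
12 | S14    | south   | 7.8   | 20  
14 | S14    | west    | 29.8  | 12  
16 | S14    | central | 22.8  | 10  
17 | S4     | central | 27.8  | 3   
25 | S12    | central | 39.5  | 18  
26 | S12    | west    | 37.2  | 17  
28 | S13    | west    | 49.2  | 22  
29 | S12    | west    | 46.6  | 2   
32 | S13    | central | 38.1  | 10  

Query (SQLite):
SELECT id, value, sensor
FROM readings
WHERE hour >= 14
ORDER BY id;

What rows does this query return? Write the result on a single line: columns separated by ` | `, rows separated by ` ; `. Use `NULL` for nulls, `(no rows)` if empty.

hour >= 14: ids {12, 25, 26, 28}

12 | 7.8 | S14 ; 25 | 39.5 | S12 ; 26 | 37.2 | S12 ; 28 | 49.2 | S13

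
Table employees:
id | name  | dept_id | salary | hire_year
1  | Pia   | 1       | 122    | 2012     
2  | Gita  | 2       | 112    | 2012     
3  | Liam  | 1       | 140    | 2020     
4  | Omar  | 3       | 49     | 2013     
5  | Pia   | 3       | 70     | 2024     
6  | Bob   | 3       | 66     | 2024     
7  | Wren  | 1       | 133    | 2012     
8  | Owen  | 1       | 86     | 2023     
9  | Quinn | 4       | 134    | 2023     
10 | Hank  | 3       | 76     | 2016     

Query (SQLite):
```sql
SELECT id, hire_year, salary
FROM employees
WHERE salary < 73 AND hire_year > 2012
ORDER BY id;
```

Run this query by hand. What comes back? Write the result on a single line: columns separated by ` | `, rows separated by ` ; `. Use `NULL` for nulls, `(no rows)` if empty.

salary < 73: ids {4, 5, 6}
hire_year > 2012: ids {3, 4, 5, 6, 8, 9, 10}
Combine with AND.

4 | 2013 | 49 ; 5 | 2024 | 70 ; 6 | 2024 | 66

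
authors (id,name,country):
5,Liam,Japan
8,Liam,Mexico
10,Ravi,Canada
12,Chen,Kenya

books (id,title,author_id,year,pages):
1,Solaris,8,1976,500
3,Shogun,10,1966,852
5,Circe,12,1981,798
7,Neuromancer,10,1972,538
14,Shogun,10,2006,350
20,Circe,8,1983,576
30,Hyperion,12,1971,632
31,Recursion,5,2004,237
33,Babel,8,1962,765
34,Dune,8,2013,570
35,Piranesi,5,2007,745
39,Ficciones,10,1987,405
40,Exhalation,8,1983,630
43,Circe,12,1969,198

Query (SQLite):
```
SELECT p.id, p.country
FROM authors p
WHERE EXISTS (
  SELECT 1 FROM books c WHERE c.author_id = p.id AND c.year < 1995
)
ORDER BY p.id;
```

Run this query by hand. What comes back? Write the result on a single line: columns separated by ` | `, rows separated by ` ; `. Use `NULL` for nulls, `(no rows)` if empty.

8 | Mexico ; 10 | Canada ; 12 | Kenya

For each authors row, check whether any books with matching author_id has year < 1995.
Keep rows where that is true.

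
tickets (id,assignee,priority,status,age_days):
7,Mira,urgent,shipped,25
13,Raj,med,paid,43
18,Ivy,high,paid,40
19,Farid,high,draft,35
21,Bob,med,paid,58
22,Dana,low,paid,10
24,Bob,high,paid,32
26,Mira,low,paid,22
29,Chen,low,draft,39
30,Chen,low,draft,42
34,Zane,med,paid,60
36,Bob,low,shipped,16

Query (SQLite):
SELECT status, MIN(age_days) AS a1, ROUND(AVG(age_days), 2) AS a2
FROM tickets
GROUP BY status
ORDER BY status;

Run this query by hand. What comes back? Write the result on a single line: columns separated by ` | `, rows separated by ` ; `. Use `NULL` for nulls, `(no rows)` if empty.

Group tickets by status.
Per group compute: MIN(age_days), ROUND(AVG(age_days), 2).
  draft: ids {19, 29, 30} → MIN(age_days)=35, ROUND(AVG(age_days), 2)=38.67
  paid: ids {13, 18, 21, 22, 24, 26, 34} → MIN(age_days)=10, ROUND(AVG(age_days), 2)=37.86
  shipped: ids {7, 36} → MIN(age_days)=16, ROUND(AVG(age_days), 2)=20.5

draft | 35 | 38.67 ; paid | 10 | 37.86 ; shipped | 16 | 20.5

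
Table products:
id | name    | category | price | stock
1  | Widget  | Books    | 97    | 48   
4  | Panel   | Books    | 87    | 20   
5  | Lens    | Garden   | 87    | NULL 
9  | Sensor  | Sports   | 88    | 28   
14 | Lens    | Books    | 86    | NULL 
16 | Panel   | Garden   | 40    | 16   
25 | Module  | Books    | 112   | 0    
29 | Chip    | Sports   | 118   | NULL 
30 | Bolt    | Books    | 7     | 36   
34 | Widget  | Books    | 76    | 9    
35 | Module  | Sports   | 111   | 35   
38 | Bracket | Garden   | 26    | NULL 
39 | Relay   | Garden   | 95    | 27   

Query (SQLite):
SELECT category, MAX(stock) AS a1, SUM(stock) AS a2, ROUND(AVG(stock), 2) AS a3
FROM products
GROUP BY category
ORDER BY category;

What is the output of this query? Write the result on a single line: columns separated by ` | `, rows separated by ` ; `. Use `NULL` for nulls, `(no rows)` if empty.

Group products by category.
Per group compute: MAX(stock), SUM(stock), ROUND(AVG(stock), 2).
  Books: ids {1, 4, 14, 25, 30, 34} → MAX(stock)=48, SUM(stock)=113, ROUND(AVG(stock), 2)=22.6
  Garden: ids {5, 16, 38, 39} → MAX(stock)=27, SUM(stock)=43, ROUND(AVG(stock), 2)=21.5
  Sports: ids {9, 29, 35} → MAX(stock)=35, SUM(stock)=63, ROUND(AVG(stock), 2)=31.5

Books | 48 | 113 | 22.6 ; Garden | 27 | 43 | 21.5 ; Sports | 35 | 63 | 31.5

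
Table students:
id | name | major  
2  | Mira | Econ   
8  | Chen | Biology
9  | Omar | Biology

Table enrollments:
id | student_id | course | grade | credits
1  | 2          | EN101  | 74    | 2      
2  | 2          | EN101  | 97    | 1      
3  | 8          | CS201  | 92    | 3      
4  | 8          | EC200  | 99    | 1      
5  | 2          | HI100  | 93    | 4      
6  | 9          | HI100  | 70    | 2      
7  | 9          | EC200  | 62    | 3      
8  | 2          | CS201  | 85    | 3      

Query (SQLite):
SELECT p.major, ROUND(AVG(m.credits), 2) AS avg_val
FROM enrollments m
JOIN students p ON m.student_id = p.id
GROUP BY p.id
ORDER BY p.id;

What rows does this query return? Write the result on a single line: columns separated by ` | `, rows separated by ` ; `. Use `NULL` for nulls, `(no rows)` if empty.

Join each enrollments row to its students via student_id.
Group joined rows by students.id; compute ROUND(AVG(m.credits), 2) per group.
  2: ids {1, 2, 5, 8} → ROUND(AVG(m.credits), 2)=2.5
  8: ids {3, 4} → ROUND(AVG(m.credits), 2)=2
  9: ids {6, 7} → ROUND(AVG(m.credits), 2)=2.5

Econ | 2.5 ; Biology | 2 ; Biology | 2.5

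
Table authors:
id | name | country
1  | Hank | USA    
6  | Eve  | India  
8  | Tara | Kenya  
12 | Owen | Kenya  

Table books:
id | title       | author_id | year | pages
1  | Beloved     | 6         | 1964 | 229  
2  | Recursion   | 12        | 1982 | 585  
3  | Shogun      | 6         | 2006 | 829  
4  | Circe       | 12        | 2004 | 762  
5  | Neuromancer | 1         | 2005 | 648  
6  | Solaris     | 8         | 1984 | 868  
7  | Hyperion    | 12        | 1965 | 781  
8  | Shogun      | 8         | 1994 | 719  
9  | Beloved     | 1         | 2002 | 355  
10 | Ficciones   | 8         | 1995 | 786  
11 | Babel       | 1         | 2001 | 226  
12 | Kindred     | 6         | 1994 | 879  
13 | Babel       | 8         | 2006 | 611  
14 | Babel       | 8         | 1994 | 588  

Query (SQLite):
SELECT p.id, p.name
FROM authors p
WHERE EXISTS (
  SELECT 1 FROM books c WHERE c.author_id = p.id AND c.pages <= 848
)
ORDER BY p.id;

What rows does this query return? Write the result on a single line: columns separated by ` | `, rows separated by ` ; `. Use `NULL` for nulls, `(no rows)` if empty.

1 | Hank ; 6 | Eve ; 8 | Tara ; 12 | Owen

For each authors row, check whether any books with matching author_id has pages <= 848.
Keep rows where that is true.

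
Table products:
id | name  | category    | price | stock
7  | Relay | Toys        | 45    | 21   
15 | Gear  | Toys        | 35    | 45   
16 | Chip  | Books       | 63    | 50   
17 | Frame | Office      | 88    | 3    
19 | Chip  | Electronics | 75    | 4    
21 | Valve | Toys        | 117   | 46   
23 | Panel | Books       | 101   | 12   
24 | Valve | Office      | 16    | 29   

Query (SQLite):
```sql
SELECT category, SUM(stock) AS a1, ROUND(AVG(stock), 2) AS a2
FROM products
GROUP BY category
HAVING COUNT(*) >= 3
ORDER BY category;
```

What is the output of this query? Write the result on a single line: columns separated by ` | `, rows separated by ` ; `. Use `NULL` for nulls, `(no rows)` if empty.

Toys | 112 | 37.33

Group products by category.
Per group compute: SUM(stock), ROUND(AVG(stock), 2).
HAVING: drop groups with fewer than 3 rows.
  Books: ids {16, 23} → SUM(stock)=62, ROUND(AVG(stock), 2)=31
  Electronics: ids {19} → SUM(stock)=4, ROUND(AVG(stock), 2)=4
  Office: ids {17, 24} → SUM(stock)=32, ROUND(AVG(stock), 2)=16
  Toys: ids {7, 15, 21} → SUM(stock)=112, ROUND(AVG(stock), 2)=37.33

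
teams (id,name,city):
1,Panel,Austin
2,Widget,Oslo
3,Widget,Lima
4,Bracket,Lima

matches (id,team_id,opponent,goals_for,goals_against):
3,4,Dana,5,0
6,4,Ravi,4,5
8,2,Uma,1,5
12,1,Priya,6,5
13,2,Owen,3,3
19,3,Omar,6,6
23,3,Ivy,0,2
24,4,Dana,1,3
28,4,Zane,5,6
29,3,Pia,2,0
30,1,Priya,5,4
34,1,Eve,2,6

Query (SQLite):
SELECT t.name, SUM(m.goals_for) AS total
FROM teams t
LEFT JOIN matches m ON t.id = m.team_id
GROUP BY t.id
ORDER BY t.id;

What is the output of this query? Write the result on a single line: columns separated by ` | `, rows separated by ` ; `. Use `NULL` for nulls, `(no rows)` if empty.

LEFT JOIN keeps every teams row; unmatched ones get NULL for matches columns.
Group by teams.id and compute SUM(m.goals_for). SUM over an all-NULL group is NULL.
  1: ids {12, 30, 34} → SUM(m.goals_for)=13
  2: ids {8, 13} → SUM(m.goals_for)=4
  3: ids {19, 23, 29} → SUM(m.goals_for)=8
  4: ids {3, 6, 24, 28} → SUM(m.goals_for)=15

Panel | 13 ; Widget | 4 ; Widget | 8 ; Bracket | 15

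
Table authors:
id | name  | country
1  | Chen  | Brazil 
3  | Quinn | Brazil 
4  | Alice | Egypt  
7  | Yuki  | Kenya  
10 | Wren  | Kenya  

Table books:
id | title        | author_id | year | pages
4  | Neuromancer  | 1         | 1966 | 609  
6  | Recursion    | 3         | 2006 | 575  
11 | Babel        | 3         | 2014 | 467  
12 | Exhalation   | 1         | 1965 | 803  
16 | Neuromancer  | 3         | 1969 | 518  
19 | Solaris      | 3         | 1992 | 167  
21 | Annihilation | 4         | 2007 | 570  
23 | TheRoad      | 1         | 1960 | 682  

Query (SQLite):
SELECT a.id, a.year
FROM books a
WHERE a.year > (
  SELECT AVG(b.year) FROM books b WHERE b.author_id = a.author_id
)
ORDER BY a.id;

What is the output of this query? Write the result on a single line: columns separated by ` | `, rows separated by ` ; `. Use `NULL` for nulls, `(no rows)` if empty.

4 | 1966 ; 6 | 2006 ; 11 | 2014 ; 12 | 1965

For each books row a, compute AVG(year) over rows sharing a.author_id.
Keep row a if a.year > that per-group AVG.
  author_id=1: AVG(year) = 1963.666667
  author_id=3: AVG(year) = 1995.25
  author_id=4: AVG(year) = 2007.0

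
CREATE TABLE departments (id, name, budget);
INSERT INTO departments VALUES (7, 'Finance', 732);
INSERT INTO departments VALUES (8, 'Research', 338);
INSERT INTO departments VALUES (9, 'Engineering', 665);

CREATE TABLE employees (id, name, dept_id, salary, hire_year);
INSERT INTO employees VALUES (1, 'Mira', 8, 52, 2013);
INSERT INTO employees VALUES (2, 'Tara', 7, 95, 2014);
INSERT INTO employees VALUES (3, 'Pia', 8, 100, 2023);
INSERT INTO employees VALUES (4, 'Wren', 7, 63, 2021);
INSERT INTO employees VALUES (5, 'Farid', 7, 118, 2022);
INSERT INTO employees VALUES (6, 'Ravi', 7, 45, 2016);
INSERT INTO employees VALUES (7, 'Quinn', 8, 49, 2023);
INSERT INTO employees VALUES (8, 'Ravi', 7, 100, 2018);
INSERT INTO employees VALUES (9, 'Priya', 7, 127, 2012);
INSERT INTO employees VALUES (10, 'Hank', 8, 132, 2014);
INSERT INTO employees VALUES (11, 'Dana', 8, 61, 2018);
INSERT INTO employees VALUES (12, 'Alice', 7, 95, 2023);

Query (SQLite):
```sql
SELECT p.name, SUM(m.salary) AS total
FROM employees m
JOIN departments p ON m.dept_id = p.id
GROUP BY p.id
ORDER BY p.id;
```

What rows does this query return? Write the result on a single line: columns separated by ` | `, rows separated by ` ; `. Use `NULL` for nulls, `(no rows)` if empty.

Join each employees row to its departments via dept_id.
Group joined rows by departments.id; compute SUM(m.salary) per group.
  7: ids {2, 4, 5, 6, 8, 9, 12} → SUM(m.salary)=643
  8: ids {1, 3, 7, 10, 11} → SUM(m.salary)=394

Finance | 643 ; Research | 394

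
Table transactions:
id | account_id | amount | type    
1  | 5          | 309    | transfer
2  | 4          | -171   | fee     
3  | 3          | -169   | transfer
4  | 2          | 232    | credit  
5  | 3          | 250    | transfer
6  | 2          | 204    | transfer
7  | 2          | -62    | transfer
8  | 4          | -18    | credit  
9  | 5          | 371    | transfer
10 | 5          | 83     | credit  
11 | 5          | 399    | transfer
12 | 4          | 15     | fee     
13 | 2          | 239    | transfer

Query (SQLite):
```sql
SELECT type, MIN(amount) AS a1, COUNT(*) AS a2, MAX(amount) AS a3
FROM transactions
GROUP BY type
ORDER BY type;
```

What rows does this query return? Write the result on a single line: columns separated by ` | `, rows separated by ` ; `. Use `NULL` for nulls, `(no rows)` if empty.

Group transactions by type.
Per group compute: MIN(amount), COUNT(*), MAX(amount).
  credit: ids {4, 8, 10} → MIN(amount)=-18, COUNT(*)=3, MAX(amount)=232
  fee: ids {2, 12} → MIN(amount)=-171, COUNT(*)=2, MAX(amount)=15
  transfer: ids {1, 3, 5, 6, 7, 9, 11, 13} → MIN(amount)=-169, COUNT(*)=8, MAX(amount)=399

credit | -18 | 3 | 232 ; fee | -171 | 2 | 15 ; transfer | -169 | 8 | 399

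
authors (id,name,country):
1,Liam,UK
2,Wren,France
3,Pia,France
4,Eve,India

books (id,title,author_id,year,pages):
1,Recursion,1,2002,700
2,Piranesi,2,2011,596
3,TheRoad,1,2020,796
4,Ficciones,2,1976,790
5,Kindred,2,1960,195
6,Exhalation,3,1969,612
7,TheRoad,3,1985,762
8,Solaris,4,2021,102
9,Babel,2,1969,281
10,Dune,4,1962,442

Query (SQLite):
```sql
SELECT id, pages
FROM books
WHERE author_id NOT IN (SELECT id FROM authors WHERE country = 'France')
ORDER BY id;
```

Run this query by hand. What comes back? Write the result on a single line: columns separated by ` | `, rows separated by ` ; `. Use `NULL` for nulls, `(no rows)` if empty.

Inner query: authors.id where country = 'France'.
Outer: keep books rows whose author_id is not in that set.
Inner query → {2, 3}

1 | 700 ; 3 | 796 ; 8 | 102 ; 10 | 442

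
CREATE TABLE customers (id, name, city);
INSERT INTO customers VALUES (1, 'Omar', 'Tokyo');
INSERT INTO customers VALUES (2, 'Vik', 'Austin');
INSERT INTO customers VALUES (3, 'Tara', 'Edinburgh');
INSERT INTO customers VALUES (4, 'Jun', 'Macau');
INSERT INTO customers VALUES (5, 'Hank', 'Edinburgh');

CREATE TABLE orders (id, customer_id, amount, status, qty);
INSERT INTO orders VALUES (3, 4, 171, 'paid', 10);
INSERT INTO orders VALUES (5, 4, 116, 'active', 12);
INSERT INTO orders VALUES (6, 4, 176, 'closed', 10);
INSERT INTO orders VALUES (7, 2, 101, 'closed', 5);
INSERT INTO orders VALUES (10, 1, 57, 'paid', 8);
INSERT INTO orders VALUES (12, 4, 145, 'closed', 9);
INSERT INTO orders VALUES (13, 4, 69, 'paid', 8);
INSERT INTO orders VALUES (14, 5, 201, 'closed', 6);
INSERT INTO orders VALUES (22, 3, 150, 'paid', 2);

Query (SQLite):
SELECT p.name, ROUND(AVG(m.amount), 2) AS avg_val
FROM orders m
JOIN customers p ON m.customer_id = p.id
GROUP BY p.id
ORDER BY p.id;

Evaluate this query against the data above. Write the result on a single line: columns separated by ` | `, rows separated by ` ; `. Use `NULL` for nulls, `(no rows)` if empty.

Omar | 57 ; Vik | 101 ; Tara | 150 ; Jun | 135.4 ; Hank | 201

Join each orders row to its customers via customer_id.
Group joined rows by customers.id; compute ROUND(AVG(m.amount), 2) per group.
  1: ids {10} → ROUND(AVG(m.amount), 2)=57
  2: ids {7} → ROUND(AVG(m.amount), 2)=101
  3: ids {22} → ROUND(AVG(m.amount), 2)=150
  4: ids {3, 5, 6, 12, 13} → ROUND(AVG(m.amount), 2)=135.4
  5: ids {14} → ROUND(AVG(m.amount), 2)=201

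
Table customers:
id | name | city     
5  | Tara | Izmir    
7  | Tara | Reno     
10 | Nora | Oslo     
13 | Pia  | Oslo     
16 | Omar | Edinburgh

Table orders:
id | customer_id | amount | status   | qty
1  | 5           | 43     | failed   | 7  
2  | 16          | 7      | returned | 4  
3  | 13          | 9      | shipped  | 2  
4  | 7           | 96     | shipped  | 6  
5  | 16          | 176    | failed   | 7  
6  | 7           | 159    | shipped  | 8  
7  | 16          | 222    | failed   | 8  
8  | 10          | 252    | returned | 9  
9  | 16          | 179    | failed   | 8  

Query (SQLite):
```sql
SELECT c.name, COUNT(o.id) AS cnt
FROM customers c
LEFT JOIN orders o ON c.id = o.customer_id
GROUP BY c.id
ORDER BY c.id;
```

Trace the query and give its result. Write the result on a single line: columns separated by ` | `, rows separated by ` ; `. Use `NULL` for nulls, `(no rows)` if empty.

Tara | 1 ; Tara | 2 ; Nora | 1 ; Pia | 1 ; Omar | 4

LEFT JOIN keeps every customers row; unmatched ones get NULL for orders columns.
Group by customers.id and compute COUNT(o.id). COUNT(col) of an all-NULL group is 0.
  5: ids {1} → COUNT(o.id)=1
  7: ids {4, 6} → COUNT(o.id)=2
  10: ids {8} → COUNT(o.id)=1
  13: ids {3} → COUNT(o.id)=1
  16: ids {2, 5, 7, 9} → COUNT(o.id)=4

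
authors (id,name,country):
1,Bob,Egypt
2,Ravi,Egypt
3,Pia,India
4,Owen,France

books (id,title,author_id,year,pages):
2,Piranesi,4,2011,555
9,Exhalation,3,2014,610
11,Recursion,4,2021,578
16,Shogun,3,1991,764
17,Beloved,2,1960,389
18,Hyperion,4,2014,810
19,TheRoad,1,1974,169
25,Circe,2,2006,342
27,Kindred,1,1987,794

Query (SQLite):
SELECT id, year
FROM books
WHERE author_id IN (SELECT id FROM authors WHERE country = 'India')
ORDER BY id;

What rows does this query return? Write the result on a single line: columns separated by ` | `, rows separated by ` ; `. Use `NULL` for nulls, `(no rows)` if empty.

9 | 2014 ; 16 | 1991

Inner query: authors.id where country = 'India'.
Outer: keep books rows whose author_id is in that set.
Inner query → {3}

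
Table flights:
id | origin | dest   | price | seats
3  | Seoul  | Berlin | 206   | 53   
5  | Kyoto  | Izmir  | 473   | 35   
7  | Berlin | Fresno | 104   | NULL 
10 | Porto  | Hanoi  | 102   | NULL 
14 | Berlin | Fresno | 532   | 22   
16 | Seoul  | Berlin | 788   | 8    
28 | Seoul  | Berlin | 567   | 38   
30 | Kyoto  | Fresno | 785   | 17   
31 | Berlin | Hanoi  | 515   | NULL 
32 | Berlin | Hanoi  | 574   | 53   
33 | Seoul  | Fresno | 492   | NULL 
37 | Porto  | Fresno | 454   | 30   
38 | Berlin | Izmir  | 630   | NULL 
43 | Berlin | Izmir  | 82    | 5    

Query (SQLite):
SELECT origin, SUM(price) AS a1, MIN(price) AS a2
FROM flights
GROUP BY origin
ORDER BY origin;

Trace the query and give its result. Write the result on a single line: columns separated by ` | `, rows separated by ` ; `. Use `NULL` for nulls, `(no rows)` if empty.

Group flights by origin.
Per group compute: SUM(price), MIN(price).
  Berlin: ids {7, 14, 31, 32, 38, 43} → SUM(price)=2437, MIN(price)=82
  Kyoto: ids {5, 30} → SUM(price)=1258, MIN(price)=473
  Porto: ids {10, 37} → SUM(price)=556, MIN(price)=102
  Seoul: ids {3, 16, 28, 33} → SUM(price)=2053, MIN(price)=206

Berlin | 2437 | 82 ; Kyoto | 1258 | 473 ; Porto | 556 | 102 ; Seoul | 2053 | 206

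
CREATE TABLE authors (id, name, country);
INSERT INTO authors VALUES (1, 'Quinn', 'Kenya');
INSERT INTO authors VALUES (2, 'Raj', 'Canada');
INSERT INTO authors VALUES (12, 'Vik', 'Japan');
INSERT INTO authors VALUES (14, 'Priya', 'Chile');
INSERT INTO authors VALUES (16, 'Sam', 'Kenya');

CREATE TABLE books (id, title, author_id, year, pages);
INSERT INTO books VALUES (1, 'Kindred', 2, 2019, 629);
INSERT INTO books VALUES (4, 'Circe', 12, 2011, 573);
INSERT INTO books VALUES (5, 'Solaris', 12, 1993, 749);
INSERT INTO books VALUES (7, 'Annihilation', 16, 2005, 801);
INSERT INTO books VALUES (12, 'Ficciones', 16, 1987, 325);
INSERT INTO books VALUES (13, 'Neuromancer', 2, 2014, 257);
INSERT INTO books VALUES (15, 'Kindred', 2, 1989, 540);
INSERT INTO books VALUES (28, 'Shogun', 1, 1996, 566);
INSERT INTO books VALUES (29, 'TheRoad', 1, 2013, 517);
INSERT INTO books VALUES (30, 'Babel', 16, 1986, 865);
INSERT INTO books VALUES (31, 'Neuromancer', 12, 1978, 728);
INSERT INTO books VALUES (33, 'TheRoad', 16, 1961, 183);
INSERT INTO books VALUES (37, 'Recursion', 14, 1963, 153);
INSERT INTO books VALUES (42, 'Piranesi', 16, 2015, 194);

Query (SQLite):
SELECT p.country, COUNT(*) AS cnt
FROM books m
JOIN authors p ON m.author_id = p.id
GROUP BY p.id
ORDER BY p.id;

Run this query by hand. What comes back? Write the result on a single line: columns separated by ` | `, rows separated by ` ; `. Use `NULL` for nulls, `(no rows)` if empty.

Kenya | 2 ; Canada | 3 ; Japan | 3 ; Chile | 1 ; Kenya | 5

Join each books row to its authors via author_id.
Group joined rows by authors.id; compute COUNT(*) per group.
  1: ids {28, 29} → COUNT(*)=2
  2: ids {1, 13, 15} → COUNT(*)=3
  12: ids {4, 5, 31} → COUNT(*)=3
  14: ids {37} → COUNT(*)=1
  16: ids {7, 12, 30, 33, 42} → COUNT(*)=5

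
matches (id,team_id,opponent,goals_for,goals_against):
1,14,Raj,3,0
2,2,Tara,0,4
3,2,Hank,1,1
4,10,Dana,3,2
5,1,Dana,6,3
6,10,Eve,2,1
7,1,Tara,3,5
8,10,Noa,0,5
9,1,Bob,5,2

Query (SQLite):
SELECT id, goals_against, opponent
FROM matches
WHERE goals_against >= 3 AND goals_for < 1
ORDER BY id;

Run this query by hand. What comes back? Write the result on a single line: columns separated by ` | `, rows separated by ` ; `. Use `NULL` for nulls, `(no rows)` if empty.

2 | 4 | Tara ; 8 | 5 | Noa

goals_against >= 3: ids {2, 5, 7, 8}
goals_for < 1: ids {2, 8}
Combine with AND.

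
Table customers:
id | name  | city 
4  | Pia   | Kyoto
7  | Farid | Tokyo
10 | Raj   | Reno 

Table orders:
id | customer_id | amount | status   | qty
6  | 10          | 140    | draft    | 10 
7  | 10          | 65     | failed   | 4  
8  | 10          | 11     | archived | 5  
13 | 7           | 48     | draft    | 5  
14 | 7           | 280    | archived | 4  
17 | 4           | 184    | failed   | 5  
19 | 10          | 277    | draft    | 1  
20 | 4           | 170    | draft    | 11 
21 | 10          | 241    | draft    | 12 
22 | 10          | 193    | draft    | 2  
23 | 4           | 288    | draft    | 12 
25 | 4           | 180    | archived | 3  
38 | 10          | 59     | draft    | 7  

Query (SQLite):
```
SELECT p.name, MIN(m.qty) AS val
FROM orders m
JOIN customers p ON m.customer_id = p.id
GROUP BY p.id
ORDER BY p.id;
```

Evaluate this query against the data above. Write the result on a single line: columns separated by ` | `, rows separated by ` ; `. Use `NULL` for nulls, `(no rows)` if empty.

Join each orders row to its customers via customer_id.
Group joined rows by customers.id; compute MIN(m.qty) per group.
  4: ids {17, 20, 23, 25} → MIN(m.qty)=3
  7: ids {13, 14} → MIN(m.qty)=4
  10: ids {6, 7, 8, 19, 21, 22, 38} → MIN(m.qty)=1

Pia | 3 ; Farid | 4 ; Raj | 1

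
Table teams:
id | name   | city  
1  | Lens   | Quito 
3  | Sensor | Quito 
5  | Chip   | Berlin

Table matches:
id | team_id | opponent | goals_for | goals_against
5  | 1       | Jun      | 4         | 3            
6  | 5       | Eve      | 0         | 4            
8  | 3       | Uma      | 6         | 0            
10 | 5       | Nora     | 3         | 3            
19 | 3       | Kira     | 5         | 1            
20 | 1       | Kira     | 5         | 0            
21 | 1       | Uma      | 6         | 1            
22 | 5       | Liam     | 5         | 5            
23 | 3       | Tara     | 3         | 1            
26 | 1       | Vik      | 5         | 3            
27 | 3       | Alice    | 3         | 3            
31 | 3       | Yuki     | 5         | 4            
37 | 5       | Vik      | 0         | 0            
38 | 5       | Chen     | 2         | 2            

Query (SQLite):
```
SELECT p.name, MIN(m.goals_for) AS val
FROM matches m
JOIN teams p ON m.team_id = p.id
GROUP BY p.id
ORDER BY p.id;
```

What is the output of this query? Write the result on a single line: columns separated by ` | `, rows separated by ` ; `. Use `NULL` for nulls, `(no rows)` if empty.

Join each matches row to its teams via team_id.
Group joined rows by teams.id; compute MIN(m.goals_for) per group.
  1: ids {5, 20, 21, 26} → MIN(m.goals_for)=4
  3: ids {8, 19, 23, 27, 31} → MIN(m.goals_for)=3
  5: ids {6, 10, 22, 37, 38} → MIN(m.goals_for)=0

Lens | 4 ; Sensor | 3 ; Chip | 0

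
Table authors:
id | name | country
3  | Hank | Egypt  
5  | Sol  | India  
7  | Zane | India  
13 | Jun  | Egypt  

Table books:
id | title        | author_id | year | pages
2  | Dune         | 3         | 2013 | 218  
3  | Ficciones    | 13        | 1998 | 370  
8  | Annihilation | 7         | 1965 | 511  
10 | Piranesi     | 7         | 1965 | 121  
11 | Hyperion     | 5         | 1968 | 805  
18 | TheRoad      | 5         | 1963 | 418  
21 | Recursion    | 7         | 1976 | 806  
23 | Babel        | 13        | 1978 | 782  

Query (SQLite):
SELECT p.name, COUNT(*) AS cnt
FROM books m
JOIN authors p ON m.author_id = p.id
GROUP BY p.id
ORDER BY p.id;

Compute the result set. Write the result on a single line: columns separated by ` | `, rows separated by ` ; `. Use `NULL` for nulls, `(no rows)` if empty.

Join each books row to its authors via author_id.
Group joined rows by authors.id; compute COUNT(*) per group.
  3: ids {2} → COUNT(*)=1
  5: ids {11, 18} → COUNT(*)=2
  7: ids {8, 10, 21} → COUNT(*)=3
  13: ids {3, 23} → COUNT(*)=2

Hank | 1 ; Sol | 2 ; Zane | 3 ; Jun | 2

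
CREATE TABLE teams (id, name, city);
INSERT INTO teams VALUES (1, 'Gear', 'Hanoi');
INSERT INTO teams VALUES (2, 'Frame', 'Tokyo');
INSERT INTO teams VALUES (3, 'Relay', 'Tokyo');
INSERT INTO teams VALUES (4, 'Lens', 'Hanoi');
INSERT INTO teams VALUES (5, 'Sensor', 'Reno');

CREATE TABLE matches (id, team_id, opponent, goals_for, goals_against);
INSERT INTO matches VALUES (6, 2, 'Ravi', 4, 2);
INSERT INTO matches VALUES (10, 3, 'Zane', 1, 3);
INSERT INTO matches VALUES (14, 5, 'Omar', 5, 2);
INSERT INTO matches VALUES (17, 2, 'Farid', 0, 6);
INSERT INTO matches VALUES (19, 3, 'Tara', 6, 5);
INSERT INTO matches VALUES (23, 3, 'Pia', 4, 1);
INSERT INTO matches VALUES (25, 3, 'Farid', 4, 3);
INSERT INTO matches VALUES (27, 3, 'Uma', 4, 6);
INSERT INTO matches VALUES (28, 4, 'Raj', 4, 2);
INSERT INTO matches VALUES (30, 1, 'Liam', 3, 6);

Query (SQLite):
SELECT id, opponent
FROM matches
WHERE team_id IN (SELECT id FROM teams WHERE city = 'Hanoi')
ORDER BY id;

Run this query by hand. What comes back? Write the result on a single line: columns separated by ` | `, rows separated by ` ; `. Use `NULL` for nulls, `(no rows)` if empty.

Inner query: teams.id where city = 'Hanoi'.
Outer: keep matches rows whose team_id is in that set.
Inner query → {1, 4}

28 | Raj ; 30 | Liam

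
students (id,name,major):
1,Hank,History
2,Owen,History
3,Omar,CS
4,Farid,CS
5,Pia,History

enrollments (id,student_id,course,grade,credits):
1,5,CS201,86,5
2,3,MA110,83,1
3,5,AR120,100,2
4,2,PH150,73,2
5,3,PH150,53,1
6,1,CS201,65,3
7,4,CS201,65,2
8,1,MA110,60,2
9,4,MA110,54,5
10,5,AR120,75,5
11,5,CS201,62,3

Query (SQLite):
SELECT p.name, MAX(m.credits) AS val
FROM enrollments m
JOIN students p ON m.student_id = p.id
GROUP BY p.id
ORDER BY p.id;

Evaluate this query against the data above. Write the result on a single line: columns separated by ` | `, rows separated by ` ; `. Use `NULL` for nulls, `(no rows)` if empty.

Hank | 3 ; Owen | 2 ; Omar | 1 ; Farid | 5 ; Pia | 5

Join each enrollments row to its students via student_id.
Group joined rows by students.id; compute MAX(m.credits) per group.
  1: ids {6, 8} → MAX(m.credits)=3
  2: ids {4} → MAX(m.credits)=2
  3: ids {2, 5} → MAX(m.credits)=1
  4: ids {7, 9} → MAX(m.credits)=5
  5: ids {1, 3, 10, 11} → MAX(m.credits)=5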